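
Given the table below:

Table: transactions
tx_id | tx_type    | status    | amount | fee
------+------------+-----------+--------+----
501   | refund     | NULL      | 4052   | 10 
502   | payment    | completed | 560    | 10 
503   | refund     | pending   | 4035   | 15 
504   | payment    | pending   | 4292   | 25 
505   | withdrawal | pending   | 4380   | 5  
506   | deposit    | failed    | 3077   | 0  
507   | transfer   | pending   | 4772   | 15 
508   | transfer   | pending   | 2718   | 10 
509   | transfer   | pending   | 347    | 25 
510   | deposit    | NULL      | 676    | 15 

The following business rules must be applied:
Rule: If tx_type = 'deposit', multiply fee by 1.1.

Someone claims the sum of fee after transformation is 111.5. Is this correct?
No, the correct result is 131.5.

Step 1: Calculate the correct sum after transformation
Step 2: Apply multiplier 1.1 to records where tx_type = 'deposit'
Step 3: Correct result = 131.5
Step 4: Claimed result = 111.5
Step 5: 131.5 ≠ 111.5
Conclusion: The claimed result is incorrect. The correct answer is 131.5.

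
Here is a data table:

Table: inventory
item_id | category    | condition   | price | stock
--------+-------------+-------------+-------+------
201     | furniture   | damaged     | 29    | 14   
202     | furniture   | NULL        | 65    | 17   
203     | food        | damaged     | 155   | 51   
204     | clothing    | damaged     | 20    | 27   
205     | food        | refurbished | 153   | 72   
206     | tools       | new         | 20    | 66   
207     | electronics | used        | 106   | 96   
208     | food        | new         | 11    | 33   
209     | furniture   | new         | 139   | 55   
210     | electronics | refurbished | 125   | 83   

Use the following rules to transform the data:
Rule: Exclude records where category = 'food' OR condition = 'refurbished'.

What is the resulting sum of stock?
275

Step 1: Find records where category = 'food' OR condition = 'refurbished'
Step 2: 4 records match, summing to 239
Step 3: Original sum: 514
Step 4: Remaining sum = 514 - 239 = 275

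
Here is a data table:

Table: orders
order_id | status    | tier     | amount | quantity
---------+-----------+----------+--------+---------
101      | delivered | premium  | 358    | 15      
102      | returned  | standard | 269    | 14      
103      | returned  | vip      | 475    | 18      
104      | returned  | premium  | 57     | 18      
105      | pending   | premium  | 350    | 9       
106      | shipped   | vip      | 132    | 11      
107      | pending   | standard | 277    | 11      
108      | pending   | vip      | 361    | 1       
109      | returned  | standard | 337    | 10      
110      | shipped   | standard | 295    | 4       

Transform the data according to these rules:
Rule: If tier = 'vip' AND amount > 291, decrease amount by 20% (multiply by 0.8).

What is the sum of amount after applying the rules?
2743.8

Step 1: Find records where tier = 'vip' AND amount > 291
Step 2: 2 records match, summing to 836
Step 3: After multiplier: 836 × 0.8 = 668.8
Step 4: Unaffected records sum: 2075
Step 5: Final sum = 668.8 + 2075 = 2743.8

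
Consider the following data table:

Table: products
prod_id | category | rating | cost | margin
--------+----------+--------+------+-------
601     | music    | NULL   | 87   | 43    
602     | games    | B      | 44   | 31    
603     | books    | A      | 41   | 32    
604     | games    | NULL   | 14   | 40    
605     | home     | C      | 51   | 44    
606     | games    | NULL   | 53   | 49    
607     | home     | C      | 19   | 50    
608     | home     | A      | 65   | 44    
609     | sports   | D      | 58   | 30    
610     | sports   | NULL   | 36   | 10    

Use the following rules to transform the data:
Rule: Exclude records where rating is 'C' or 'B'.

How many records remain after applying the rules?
7

Step 1: Count records to exclude
  - 2 (C) + 1 (B) = 3 records
Step 2: Total records: 10
Step 3: Remaining = 10 - 3 = 7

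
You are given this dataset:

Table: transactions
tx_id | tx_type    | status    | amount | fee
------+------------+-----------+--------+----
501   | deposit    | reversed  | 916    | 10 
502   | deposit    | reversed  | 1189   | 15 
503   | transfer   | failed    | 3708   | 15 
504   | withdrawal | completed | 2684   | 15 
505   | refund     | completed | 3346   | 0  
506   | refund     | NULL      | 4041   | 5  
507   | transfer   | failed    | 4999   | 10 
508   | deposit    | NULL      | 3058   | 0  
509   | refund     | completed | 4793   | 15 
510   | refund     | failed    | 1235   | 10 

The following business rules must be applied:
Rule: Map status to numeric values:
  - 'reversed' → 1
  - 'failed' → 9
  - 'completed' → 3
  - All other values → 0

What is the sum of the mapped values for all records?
38

Step 1: Apply mapping to each record
Step 2: Count by status:
  'reversed': 2 records × 1 = 2
  'failed': 3 records × 9 = 27
  'completed': 3 records × 3 = 9
Step 3: Sum all mapped values = 38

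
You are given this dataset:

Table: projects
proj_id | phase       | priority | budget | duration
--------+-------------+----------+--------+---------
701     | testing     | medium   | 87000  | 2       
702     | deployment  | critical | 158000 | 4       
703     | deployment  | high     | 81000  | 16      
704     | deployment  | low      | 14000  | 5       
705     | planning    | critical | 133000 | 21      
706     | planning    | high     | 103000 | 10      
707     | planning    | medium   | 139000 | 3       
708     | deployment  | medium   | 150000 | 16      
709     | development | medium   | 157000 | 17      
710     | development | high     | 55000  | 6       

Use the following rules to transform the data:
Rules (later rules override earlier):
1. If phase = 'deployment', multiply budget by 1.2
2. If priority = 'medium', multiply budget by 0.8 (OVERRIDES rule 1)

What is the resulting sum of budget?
1021000.0

Step 1: Rule 2 takes priority for records with priority = 'medium'
  - 4 records: 533000 × 0.8 = 426400.0
Step 2: Rule 1 applies to remaining records with phase = 'deployment'
  - 3 records: 253000 × 1.2 = 303600.0
Step 3: Other records unchanged: 291000
Step 4: Final sum = 426400.0 + 303600.0 + 291000 = 1021000.0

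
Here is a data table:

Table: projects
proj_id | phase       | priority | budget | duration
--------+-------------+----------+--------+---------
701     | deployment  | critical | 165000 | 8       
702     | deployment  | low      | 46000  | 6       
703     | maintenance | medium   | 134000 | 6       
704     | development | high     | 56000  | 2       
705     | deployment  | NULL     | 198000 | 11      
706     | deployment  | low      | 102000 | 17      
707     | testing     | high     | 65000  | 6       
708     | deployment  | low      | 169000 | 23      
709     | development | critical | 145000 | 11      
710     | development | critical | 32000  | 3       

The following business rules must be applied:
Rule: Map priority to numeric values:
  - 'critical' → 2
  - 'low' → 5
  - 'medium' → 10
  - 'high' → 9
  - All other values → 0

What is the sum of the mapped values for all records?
49

Step 1: Apply mapping to each record
Step 2: Count by status:
  'critical': 3 records × 2 = 6
  'low': 3 records × 5 = 15
  'medium': 1 records × 10 = 10
  'high': 2 records × 9 = 18
Step 3: Sum all mapped values = 49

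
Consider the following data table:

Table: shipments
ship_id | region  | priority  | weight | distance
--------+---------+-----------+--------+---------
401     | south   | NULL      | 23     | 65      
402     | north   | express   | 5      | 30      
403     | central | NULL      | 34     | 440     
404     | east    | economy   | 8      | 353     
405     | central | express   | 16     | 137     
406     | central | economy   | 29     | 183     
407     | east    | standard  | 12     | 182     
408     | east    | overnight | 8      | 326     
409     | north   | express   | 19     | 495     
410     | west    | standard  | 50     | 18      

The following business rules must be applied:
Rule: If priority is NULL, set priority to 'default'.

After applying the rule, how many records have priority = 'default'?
2

Step 1: Count records where priority IS NULL
Step 2: Found 2 records with NULL priority
Step 3: These records will have priority set to 'default'
Step 4: Records already having priority = 'default': 0
Step 5: Answer: 2 + 0 = 2 records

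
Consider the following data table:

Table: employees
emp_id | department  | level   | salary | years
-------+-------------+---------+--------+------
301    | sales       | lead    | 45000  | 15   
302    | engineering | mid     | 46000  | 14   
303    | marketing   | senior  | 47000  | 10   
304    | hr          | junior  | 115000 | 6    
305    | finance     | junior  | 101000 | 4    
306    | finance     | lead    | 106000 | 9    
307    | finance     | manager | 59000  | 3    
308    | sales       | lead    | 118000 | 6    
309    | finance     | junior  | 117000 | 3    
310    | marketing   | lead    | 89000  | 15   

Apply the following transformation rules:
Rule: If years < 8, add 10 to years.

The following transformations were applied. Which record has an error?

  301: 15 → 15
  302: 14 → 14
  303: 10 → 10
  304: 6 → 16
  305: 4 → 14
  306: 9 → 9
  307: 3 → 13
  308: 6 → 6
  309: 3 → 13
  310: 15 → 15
Record 308 has an error. The correct transformed value should be 16, not 6.

Step 1: Check each record against the rule
Step 2: Record 308 has years = 6
Step 3: Since 6 < 8, the bonus should have been applied
Step 4: Correct value = 16, but claimed value = 6
Conclusion: Record 308 has the error.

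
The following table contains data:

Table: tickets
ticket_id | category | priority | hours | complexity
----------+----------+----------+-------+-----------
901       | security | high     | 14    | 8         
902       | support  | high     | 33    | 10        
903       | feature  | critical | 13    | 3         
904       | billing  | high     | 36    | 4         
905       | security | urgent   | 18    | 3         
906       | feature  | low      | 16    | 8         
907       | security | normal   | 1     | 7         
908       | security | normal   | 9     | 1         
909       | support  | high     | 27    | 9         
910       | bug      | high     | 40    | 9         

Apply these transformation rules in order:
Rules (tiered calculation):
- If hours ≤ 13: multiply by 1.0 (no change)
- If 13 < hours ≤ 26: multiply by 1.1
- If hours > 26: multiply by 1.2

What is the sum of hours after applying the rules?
239.0

Step 1: Tier 1 (hours ≤ 13): 3 records, sum = 23 × 1.0 = 23.0
Step 2: Tier 2 (13 < hours ≤ 26): 3 records, sum = 48 × 1.1 = 52.8
Step 3: Tier 3 (hours > 26): 4 records, sum = 136 × 1.2 = 163.2
Step 4: Final sum = 23.0 + 52.8 + 163.2 = 239.0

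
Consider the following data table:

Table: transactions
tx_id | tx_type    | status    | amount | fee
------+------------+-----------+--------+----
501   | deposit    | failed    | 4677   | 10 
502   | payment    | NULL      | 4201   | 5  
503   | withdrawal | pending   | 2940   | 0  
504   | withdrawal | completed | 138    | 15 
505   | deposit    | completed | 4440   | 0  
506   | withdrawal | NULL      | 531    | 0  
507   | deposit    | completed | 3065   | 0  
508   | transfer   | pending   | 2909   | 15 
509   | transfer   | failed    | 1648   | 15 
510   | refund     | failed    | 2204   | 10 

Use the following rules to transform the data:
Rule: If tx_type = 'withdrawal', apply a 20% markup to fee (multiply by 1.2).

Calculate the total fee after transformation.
73.0

Step 1: Records with tx_type = 'withdrawal' have total fee = 15
Step 2: Apply multiplier: 15 × 1.2 = 18.0
Step 3: Other records total: 55
Step 4: Final sum = 18.0 + 55 = 73.0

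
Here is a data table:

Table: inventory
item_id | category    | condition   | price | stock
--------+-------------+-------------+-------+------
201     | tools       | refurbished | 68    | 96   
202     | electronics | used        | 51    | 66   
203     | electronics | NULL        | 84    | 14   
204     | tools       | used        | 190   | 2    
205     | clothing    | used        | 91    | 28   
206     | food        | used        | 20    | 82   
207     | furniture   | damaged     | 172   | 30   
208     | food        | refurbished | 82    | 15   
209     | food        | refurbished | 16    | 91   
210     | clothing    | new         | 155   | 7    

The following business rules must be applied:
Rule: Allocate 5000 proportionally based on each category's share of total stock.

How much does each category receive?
clothing: 406.03, electronics: 928.07, food: 2180.97, furniture: 348.03, tools: 1136.89

Step 1: Calculate total stock = 431
Step 2: Calculate each category's proportion:
  clothing: 35/431 = 8.12% → 406.03
  electronics: 80/431 = 18.56% → 928.07
  food: 188/431 = 43.62% → 2180.97
  furniture: 30/431 = 6.96% → 348.03
  tools: 98/431 = 22.74% → 1136.89
Step 3: Verify: sum of allocations ≈ 5000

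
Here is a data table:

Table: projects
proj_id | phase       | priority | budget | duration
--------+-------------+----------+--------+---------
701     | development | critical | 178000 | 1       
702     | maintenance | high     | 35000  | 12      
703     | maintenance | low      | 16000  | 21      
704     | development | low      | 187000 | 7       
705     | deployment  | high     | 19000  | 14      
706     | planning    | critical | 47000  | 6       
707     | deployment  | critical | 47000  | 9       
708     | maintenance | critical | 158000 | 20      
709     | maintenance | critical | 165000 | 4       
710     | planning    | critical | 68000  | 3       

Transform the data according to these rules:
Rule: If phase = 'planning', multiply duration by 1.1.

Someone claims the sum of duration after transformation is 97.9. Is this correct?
Yes, the result is correct.

Step 1: Calculate the correct sum after transformation
Step 2: Apply multiplier 1.1 to records where phase = 'planning'
Step 3: Correct result = 97.9
Step 4: Claimed result = 97.9
Step 5: 97.9 = 97.9 ✓
Conclusion: The claimed result is correct.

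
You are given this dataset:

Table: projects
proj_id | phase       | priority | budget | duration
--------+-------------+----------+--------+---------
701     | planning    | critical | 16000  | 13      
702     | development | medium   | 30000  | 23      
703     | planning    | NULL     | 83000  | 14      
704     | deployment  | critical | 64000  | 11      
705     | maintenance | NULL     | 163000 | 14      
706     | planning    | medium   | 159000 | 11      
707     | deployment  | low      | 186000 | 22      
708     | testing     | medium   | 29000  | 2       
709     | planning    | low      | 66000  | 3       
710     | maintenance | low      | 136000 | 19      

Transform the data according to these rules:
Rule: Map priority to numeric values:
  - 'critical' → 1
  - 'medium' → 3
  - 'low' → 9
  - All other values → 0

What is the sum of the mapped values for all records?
38

Step 1: Apply mapping to each record
Step 2: Count by status:
  'critical': 2 records × 1 = 2
  'medium': 3 records × 3 = 9
  'low': 3 records × 9 = 27
Step 3: Sum all mapped values = 38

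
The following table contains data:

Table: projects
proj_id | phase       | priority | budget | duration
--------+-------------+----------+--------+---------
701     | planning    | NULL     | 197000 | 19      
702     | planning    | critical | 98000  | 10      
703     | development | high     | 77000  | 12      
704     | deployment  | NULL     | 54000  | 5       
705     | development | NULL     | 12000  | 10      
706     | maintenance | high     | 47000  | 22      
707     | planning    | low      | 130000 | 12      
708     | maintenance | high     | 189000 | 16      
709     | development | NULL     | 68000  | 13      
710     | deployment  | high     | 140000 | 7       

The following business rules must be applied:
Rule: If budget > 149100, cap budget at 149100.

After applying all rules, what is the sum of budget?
924200

Step 1: 2 records have budget > 149100
Step 2: These records originally summed to 386000
Step 3: After capping: 2 × 149100 = 298200
Step 4: Unaffected records sum: 626000
Step 5: Final sum = 298200 + 626000 = 924200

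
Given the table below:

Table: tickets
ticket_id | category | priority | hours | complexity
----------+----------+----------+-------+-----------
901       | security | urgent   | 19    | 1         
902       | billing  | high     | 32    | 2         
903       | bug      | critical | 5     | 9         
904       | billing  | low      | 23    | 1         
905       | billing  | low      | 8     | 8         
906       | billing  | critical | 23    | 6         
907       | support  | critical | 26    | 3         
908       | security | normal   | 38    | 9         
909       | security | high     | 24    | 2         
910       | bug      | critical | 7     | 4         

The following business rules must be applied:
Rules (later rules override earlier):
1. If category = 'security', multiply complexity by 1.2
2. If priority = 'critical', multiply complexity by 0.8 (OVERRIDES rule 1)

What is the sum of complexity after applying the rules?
43.0

Step 1: Rule 2 takes priority for records with priority = 'critical'
  - 4 records: 22 × 0.8 = 17.6
Step 2: Rule 1 applies to remaining records with category = 'security'
  - 3 records: 12 × 1.2 = 14.4
Step 3: Other records unchanged: 11
Step 4: Final sum = 17.6 + 14.4 + 11 = 43.0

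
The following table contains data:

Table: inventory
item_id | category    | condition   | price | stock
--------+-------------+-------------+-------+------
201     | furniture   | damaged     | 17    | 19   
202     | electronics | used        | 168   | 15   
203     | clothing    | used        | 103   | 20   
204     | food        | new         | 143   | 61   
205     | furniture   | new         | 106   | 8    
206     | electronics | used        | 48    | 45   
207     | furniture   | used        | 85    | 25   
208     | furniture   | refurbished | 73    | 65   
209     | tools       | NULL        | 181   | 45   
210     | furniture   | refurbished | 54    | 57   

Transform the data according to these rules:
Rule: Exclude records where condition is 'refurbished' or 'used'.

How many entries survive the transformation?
4

Step 1: Count records to exclude
  - 2 (refurbished) + 4 (used) = 6 records
Step 2: Total records: 10
Step 3: Remaining = 10 - 6 = 4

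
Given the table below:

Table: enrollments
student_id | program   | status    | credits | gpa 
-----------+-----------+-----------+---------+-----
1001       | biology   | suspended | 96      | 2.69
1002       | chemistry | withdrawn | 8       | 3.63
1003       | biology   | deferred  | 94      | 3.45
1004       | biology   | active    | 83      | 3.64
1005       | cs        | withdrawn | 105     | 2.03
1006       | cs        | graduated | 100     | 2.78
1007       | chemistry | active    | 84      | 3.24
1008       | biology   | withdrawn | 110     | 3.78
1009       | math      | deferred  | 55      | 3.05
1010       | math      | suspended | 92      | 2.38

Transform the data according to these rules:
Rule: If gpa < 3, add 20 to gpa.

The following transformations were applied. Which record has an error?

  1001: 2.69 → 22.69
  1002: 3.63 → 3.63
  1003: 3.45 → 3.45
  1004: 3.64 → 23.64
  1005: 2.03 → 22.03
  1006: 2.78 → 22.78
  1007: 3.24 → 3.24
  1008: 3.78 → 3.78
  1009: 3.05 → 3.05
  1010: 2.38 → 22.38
Record 1004 has an error. The correct transformed value should be 3.64, not 23.64.

Step 1: Check each record against the rule
Step 2: Record 1004 has gpa = 3.64
Step 3: Since 3.64 >= 3, the bonus should not have been applied
Step 4: Correct value = 3.64, but claimed value = 23.64
Conclusion: Record 1004 has the error.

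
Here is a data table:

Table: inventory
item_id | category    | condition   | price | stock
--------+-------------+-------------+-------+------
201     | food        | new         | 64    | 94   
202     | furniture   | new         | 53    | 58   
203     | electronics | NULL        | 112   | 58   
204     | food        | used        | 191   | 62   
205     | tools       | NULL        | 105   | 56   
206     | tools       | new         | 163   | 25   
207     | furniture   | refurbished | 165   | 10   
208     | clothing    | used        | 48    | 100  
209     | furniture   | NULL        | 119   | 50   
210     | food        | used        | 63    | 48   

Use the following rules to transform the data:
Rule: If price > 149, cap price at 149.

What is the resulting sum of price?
1011

Step 1: 3 records have price > 149
Step 2: These records originally summed to 519
Step 3: After capping: 3 × 149 = 447
Step 4: Unaffected records sum: 564
Step 5: Final sum = 447 + 564 = 1011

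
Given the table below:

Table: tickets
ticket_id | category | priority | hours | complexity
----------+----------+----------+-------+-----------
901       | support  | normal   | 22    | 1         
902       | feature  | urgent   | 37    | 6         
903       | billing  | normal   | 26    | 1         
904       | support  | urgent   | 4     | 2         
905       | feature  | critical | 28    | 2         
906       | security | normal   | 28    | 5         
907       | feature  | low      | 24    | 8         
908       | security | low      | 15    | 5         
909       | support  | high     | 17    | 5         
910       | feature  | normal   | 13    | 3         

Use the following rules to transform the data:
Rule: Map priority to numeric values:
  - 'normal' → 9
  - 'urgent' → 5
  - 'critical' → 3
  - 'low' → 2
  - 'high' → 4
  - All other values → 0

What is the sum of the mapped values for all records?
57

Step 1: Apply mapping to each record
Step 2: Count by status:
  'normal': 4 records × 9 = 36
  'urgent': 2 records × 5 = 10
  'critical': 1 records × 3 = 3
  'low': 2 records × 2 = 4
  'high': 1 records × 4 = 4
Step 3: Sum all mapped values = 57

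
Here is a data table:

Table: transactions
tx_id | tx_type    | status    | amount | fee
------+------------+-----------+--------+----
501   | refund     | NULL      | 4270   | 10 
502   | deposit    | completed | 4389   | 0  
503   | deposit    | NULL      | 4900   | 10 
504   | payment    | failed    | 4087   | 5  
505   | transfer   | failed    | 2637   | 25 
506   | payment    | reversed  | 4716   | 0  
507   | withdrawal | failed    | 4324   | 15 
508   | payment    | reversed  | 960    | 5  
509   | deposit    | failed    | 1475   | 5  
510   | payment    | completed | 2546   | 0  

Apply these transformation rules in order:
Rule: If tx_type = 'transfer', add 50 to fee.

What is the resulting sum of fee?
125

Step 1: Count records where tx_type = 'transfer': 1
Step 2: Total bonus added: 1 × 50 = 50
Step 3: Original sum of fee: 75
Step 4: Final sum = 75 + 50 = 125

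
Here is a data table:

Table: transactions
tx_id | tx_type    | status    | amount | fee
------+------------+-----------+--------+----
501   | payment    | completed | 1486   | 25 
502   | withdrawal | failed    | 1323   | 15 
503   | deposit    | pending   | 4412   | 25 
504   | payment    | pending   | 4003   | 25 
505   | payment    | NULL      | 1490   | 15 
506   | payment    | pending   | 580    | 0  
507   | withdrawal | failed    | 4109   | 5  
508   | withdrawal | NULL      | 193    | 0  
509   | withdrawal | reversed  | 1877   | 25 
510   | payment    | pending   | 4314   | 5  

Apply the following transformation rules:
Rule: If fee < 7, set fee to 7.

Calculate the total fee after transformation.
158

Step 1: 4 records have fee < 7
Step 2: These records originally summed to 10
Step 3: After setting to minimum: 4 × 7 = 28
Step 4: Unaffected records sum: 130
Step 5: Final sum = 28 + 130 = 158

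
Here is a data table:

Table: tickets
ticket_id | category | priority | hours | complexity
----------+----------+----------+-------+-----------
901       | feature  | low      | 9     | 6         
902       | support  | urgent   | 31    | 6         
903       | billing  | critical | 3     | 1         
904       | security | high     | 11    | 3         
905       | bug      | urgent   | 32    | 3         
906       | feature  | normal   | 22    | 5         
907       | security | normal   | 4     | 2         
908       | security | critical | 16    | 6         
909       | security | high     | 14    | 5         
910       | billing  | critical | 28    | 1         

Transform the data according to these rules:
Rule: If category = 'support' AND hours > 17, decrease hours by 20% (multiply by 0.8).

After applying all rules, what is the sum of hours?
163.8

Step 1: Find records where category = 'support' AND hours > 17
Step 2: 1 records match, summing to 31
Step 3: After multiplier: 31 × 0.8 = 24.8
Step 4: Unaffected records sum: 139
Step 5: Final sum = 24.8 + 139 = 163.8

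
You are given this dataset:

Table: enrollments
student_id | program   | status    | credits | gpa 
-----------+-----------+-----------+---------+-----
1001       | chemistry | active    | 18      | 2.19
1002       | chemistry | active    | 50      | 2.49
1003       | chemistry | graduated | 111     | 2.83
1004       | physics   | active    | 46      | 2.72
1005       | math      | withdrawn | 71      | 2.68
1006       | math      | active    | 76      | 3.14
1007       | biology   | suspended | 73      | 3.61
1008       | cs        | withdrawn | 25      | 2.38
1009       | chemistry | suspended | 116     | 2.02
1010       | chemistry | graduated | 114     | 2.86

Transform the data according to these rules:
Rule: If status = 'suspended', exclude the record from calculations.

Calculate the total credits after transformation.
511

Step 1: Identify records where status = 'suspended'
Step 2: The excluded records sum to 189
Step 3: Original total credits = 700
Step 4: Remaining total = 700 - 189 = 511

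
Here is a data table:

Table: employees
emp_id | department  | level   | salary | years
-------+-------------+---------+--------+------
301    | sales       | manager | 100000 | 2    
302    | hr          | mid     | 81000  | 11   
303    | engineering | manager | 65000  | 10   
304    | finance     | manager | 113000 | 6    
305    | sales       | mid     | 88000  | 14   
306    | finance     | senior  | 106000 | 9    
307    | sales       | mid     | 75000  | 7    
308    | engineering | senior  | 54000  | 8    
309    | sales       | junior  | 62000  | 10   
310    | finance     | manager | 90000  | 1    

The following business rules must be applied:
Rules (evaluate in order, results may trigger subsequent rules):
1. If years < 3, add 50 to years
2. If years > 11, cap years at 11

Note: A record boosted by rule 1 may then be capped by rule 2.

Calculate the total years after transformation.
94

Step 1: Apply rule 1 to records with years < 3
  - 2 records get bonus of 50
  - Of these, 2 records then exceed 11 and get capped
Step 2: Apply rule 2 to records with years > 11
  - 1 records (original) are capped
Step 3: Calculate final sum = 94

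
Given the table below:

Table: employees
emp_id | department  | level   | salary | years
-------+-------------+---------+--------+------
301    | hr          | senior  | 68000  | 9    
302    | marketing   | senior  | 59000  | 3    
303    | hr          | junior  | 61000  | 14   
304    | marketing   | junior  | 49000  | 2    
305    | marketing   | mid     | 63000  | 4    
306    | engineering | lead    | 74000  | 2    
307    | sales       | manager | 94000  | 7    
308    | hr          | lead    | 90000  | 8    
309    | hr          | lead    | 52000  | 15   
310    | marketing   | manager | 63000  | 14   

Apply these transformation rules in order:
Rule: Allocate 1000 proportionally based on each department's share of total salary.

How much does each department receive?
engineering: 109.96, hr: 402.67, marketing: 347.7, sales: 139.67

Step 1: Calculate total salary = 673000
Step 2: Calculate each department's proportion:
  engineering: 74000/673000 = 11.00% → 109.96
  hr: 271000/673000 = 40.27% → 402.67
  marketing: 234000/673000 = 34.77% → 347.7
  sales: 94000/673000 = 13.97% → 139.67
Step 3: Verify: sum of allocations ≈ 1000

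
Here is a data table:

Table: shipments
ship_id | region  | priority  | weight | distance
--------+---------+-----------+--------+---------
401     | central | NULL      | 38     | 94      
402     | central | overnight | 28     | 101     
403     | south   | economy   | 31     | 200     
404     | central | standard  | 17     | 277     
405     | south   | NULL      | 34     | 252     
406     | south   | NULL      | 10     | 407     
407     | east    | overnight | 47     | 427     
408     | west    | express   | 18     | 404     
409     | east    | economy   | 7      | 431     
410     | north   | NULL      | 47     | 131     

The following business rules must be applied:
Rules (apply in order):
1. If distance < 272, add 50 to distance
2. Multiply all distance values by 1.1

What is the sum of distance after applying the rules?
3271.4

Step 1: Apply Rule 1 - Add 50 to records with distance < 272
  - 5 records affected: 778 + (5 × 50) = 1028
  - Unaffected records: 1946
  - Sum after Rule 1: 2974
Step 2: Apply Rule 2 - Multiply all by 1.1
  - 2974 × 1.1 = 3271.4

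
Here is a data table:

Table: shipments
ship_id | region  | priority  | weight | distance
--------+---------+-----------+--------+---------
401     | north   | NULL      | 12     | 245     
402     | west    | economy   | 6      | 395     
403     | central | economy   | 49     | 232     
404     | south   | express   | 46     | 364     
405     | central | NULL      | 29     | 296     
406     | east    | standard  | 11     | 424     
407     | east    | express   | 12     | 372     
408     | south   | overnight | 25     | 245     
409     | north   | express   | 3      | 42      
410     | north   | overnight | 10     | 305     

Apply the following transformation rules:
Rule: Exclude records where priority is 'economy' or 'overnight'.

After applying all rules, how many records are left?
6

Step 1: Count records to exclude
  - 2 (economy) + 2 (overnight) = 4 records
Step 2: Total records: 10
Step 3: Remaining = 10 - 4 = 6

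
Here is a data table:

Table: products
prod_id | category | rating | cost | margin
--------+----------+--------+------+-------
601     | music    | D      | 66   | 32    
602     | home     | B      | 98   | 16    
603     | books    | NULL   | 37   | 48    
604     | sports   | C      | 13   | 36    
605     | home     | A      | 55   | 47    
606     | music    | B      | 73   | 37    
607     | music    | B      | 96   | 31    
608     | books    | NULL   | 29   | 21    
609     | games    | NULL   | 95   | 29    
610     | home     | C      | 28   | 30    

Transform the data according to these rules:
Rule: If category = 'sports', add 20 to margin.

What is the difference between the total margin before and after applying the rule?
20

Step 1: Original sum of margin = 327
Step 2: 1 records have category = 'sports'
Step 3: Each affected record changes by 20
Step 4: Total change = 1 × 20 = 20
Step 5: New sum = 327 + 20 = 347
Step 6: Difference = |347 - 327| = 20
        (Sum increased by 20)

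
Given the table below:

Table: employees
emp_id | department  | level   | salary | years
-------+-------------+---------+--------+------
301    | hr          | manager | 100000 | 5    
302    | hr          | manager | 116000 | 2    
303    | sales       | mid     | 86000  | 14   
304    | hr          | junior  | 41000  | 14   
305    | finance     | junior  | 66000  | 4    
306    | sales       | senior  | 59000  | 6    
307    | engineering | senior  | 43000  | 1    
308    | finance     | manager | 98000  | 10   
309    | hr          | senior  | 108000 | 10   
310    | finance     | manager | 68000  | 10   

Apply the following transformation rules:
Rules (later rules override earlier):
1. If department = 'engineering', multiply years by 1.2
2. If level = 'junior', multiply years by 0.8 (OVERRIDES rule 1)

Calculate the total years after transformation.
72.6

Step 1: Rule 2 takes priority for records with level = 'junior'
  - 2 records: 18 × 0.8 = 14.4
Step 2: Rule 1 applies to remaining records with department = 'engineering'
  - 1 records: 1 × 1.2 = 1.2
Step 3: Other records unchanged: 57
Step 4: Final sum = 14.4 + 1.2 + 57 = 72.6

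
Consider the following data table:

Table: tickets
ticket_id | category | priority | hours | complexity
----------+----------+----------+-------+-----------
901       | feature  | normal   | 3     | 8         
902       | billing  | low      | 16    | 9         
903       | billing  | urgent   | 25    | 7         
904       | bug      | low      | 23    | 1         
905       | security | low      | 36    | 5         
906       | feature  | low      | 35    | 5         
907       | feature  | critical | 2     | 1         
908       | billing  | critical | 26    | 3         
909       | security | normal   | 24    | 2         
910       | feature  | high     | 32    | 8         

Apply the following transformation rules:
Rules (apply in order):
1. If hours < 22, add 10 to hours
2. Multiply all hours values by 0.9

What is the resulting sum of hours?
226.8

Step 1: Apply Rule 1 - Add 10 to records with hours < 22
  - 3 records affected: 21 + (3 × 10) = 51
  - Unaffected records: 201
  - Sum after Rule 1: 252
Step 2: Apply Rule 2 - Multiply all by 0.9
  - 252 × 0.9 = 226.8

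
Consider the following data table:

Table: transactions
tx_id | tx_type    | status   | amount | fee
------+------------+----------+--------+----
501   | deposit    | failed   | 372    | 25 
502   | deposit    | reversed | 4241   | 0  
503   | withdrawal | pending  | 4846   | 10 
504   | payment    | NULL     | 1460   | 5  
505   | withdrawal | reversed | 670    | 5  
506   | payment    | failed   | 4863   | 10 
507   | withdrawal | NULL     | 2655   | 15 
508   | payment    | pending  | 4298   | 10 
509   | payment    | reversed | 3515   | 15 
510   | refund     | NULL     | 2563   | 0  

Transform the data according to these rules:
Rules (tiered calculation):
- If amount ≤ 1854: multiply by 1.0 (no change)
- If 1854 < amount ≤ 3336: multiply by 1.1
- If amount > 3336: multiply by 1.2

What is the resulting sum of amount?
34357.4

Step 1: Tier 1 (amount ≤ 1854): 3 records, sum = 2502 × 1.0 = 2502.0
Step 2: Tier 2 (1854 < amount ≤ 3336): 2 records, sum = 5218 × 1.1 = 5739.8
Step 3: Tier 3 (amount > 3336): 5 records, sum = 21763 × 1.2 = 26115.6
Step 4: Final sum = 2502.0 + 5739.8 + 26115.6 = 34357.4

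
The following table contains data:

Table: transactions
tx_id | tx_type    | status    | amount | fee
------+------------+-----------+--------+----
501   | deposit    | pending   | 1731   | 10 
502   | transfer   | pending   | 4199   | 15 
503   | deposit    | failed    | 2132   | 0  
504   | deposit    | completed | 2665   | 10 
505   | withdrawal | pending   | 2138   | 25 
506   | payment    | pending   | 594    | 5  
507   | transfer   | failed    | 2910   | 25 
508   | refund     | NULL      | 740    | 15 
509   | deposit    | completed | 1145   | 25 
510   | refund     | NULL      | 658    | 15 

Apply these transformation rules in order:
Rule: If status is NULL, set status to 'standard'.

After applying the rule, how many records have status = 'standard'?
2

Step 1: Count records where status IS NULL
Step 2: Found 2 records with NULL status
Step 3: These records will have status set to 'standard'
Step 4: Records already having status = 'standard': 0
Step 5: Answer: 2 + 0 = 2 records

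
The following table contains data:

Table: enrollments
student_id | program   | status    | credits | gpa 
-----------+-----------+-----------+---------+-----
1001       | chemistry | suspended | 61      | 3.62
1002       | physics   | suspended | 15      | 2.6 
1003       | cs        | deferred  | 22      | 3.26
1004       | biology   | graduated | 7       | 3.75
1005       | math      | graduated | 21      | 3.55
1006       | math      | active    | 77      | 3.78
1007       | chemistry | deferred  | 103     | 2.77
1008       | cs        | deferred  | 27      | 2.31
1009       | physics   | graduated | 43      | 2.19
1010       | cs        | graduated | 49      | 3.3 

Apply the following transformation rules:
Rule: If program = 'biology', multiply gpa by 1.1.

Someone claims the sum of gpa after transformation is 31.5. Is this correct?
Yes, the result is correct.

Step 1: Calculate the correct sum after transformation
Step 2: Apply multiplier 1.1 to records where program = 'biology'
Step 3: Correct result = 31.5
Step 4: Claimed result = 31.5
Step 5: 31.5 = 31.5 ✓
Conclusion: The claimed result is correct.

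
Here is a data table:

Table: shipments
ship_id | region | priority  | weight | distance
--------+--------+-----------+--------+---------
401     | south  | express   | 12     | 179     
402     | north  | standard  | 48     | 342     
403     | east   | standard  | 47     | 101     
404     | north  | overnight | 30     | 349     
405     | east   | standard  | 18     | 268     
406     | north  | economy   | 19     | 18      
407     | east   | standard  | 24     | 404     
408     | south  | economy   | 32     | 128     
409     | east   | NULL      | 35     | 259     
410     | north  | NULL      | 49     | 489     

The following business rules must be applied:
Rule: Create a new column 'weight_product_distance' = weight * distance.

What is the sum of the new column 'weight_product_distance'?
85765

Step 1: For each record, compute weight * distance
Example calculations:
  12 * 179 = 2148
  48 * 342 = 16416
  47 * 101 = 4747
  ...
Step 2: Sum all derived values
Step 3: Total = 85765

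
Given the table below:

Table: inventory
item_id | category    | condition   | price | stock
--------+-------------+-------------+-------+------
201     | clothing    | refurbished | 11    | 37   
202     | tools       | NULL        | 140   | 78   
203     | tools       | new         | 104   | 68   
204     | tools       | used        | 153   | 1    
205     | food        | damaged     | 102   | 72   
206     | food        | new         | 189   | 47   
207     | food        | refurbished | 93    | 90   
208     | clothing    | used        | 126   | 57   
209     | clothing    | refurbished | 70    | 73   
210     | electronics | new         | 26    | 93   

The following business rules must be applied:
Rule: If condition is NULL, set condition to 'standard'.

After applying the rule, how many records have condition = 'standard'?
1

Step 1: Count records where condition IS NULL
Step 2: Found 1 records with NULL condition
Step 3: These records will have condition set to 'standard'
Step 4: Records already having condition = 'standard': 0
Step 5: Answer: 1 + 0 = 1 records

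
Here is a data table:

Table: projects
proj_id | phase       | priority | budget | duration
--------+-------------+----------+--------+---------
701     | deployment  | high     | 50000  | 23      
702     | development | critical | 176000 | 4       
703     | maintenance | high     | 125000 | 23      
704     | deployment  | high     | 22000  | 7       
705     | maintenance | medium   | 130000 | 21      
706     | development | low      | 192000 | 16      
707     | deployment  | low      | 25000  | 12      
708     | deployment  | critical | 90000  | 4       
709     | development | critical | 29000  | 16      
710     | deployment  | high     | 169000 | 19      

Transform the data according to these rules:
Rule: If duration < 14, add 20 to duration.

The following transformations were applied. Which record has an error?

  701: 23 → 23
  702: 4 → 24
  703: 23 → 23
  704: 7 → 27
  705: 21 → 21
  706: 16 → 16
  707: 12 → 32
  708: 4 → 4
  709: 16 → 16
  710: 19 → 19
Record 708 has an error. The correct transformed value should be 24, not 4.

Step 1: Check each record against the rule
Step 2: Record 708 has duration = 4
Step 3: Since 4 < 14, the bonus should have been applied
Step 4: Correct value = 24, but claimed value = 4
Conclusion: Record 708 has the error.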